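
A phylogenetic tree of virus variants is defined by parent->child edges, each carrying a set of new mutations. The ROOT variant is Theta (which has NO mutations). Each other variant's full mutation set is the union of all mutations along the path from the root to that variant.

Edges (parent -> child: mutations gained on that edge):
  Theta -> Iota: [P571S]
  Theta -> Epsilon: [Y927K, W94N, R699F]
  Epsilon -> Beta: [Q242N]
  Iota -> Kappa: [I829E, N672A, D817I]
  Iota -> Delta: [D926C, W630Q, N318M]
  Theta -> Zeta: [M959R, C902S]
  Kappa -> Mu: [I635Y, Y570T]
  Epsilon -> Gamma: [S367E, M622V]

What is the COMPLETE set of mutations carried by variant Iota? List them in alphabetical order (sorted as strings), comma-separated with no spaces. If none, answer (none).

Answer: P571S

Derivation:
At Theta: gained [] -> total []
At Iota: gained ['P571S'] -> total ['P571S']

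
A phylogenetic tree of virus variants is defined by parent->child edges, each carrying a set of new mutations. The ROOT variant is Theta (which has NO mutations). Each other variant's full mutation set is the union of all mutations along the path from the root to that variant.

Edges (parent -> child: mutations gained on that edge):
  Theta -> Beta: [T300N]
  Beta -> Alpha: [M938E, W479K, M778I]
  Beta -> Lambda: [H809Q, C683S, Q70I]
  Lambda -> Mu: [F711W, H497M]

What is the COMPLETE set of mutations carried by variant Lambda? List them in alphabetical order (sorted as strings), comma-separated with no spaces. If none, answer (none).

Answer: C683S,H809Q,Q70I,T300N

Derivation:
At Theta: gained [] -> total []
At Beta: gained ['T300N'] -> total ['T300N']
At Lambda: gained ['H809Q', 'C683S', 'Q70I'] -> total ['C683S', 'H809Q', 'Q70I', 'T300N']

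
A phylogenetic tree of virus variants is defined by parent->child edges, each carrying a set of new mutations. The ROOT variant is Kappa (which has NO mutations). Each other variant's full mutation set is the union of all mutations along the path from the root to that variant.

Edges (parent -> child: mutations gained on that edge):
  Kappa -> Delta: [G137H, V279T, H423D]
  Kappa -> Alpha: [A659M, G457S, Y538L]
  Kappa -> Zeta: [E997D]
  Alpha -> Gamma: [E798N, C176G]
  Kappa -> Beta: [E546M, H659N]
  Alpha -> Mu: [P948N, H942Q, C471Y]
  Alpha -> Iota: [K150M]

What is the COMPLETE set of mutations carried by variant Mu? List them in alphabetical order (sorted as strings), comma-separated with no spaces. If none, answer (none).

Answer: A659M,C471Y,G457S,H942Q,P948N,Y538L

Derivation:
At Kappa: gained [] -> total []
At Alpha: gained ['A659M', 'G457S', 'Y538L'] -> total ['A659M', 'G457S', 'Y538L']
At Mu: gained ['P948N', 'H942Q', 'C471Y'] -> total ['A659M', 'C471Y', 'G457S', 'H942Q', 'P948N', 'Y538L']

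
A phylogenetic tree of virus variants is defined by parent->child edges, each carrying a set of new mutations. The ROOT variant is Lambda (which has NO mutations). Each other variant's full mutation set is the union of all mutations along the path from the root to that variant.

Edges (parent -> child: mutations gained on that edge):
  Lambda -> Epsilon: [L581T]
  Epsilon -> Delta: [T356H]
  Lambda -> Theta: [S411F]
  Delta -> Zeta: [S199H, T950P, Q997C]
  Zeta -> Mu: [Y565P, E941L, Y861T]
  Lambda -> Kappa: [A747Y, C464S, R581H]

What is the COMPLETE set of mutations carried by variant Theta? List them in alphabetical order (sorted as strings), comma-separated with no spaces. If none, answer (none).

Answer: S411F

Derivation:
At Lambda: gained [] -> total []
At Theta: gained ['S411F'] -> total ['S411F']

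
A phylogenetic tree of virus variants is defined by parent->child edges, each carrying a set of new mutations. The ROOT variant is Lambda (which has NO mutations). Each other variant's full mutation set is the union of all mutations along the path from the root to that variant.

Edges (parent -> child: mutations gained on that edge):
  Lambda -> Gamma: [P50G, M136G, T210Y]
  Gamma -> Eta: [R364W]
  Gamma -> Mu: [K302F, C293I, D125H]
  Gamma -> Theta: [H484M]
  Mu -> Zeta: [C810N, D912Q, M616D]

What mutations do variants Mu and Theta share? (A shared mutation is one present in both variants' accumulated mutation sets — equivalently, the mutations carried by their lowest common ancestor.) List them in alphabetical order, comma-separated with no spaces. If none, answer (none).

Answer: M136G,P50G,T210Y

Derivation:
Accumulating mutations along path to Mu:
  At Lambda: gained [] -> total []
  At Gamma: gained ['P50G', 'M136G', 'T210Y'] -> total ['M136G', 'P50G', 'T210Y']
  At Mu: gained ['K302F', 'C293I', 'D125H'] -> total ['C293I', 'D125H', 'K302F', 'M136G', 'P50G', 'T210Y']
Mutations(Mu) = ['C293I', 'D125H', 'K302F', 'M136G', 'P50G', 'T210Y']
Accumulating mutations along path to Theta:
  At Lambda: gained [] -> total []
  At Gamma: gained ['P50G', 'M136G', 'T210Y'] -> total ['M136G', 'P50G', 'T210Y']
  At Theta: gained ['H484M'] -> total ['H484M', 'M136G', 'P50G', 'T210Y']
Mutations(Theta) = ['H484M', 'M136G', 'P50G', 'T210Y']
Intersection: ['C293I', 'D125H', 'K302F', 'M136G', 'P50G', 'T210Y'] ∩ ['H484M', 'M136G', 'P50G', 'T210Y'] = ['M136G', 'P50G', 'T210Y']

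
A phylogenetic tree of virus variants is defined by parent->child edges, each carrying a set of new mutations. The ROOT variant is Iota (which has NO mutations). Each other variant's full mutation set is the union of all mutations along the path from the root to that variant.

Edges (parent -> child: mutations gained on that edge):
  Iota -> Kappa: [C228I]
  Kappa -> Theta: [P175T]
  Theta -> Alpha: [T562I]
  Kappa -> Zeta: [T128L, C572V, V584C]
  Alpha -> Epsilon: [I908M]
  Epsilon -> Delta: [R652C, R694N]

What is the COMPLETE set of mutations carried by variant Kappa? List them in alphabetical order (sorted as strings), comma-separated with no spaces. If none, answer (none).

At Iota: gained [] -> total []
At Kappa: gained ['C228I'] -> total ['C228I']

Answer: C228I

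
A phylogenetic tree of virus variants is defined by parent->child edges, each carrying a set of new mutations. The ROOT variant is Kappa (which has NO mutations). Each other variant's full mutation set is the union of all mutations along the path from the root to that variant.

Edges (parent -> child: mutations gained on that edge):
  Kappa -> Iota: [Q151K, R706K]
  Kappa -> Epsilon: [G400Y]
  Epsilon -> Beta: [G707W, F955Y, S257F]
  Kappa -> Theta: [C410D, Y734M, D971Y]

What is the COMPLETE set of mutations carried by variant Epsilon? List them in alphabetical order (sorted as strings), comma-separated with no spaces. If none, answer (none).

Answer: G400Y

Derivation:
At Kappa: gained [] -> total []
At Epsilon: gained ['G400Y'] -> total ['G400Y']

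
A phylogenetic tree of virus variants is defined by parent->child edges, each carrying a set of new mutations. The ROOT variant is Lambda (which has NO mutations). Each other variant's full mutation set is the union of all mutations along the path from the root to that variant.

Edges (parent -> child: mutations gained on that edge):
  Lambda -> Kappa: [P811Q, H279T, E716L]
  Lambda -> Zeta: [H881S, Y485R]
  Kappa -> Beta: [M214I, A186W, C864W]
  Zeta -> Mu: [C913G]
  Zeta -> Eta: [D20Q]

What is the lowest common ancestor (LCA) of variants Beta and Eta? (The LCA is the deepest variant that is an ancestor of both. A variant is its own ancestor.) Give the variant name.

Answer: Lambda

Derivation:
Path from root to Beta: Lambda -> Kappa -> Beta
  ancestors of Beta: {Lambda, Kappa, Beta}
Path from root to Eta: Lambda -> Zeta -> Eta
  ancestors of Eta: {Lambda, Zeta, Eta}
Common ancestors: {Lambda}
Walk up from Eta: Eta (not in ancestors of Beta), Zeta (not in ancestors of Beta), Lambda (in ancestors of Beta)
Deepest common ancestor (LCA) = Lambda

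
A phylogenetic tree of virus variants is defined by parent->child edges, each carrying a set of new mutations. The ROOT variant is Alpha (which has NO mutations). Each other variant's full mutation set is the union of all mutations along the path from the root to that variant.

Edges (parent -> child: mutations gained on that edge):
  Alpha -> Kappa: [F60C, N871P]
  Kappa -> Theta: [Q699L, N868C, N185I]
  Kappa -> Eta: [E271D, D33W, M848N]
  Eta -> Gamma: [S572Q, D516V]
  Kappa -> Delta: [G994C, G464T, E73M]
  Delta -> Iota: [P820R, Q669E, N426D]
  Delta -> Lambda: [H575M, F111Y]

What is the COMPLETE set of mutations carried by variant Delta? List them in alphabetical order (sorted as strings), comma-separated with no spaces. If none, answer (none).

Answer: E73M,F60C,G464T,G994C,N871P

Derivation:
At Alpha: gained [] -> total []
At Kappa: gained ['F60C', 'N871P'] -> total ['F60C', 'N871P']
At Delta: gained ['G994C', 'G464T', 'E73M'] -> total ['E73M', 'F60C', 'G464T', 'G994C', 'N871P']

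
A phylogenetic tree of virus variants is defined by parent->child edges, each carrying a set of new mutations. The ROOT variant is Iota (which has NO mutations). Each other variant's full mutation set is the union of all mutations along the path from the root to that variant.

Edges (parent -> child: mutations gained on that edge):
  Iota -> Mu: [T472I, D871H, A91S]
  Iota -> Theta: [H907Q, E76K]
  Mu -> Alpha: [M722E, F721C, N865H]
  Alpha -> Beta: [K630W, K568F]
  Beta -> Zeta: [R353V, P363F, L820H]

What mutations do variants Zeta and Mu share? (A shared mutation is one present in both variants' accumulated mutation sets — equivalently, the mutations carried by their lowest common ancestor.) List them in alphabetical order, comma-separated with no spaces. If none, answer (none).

Answer: A91S,D871H,T472I

Derivation:
Accumulating mutations along path to Zeta:
  At Iota: gained [] -> total []
  At Mu: gained ['T472I', 'D871H', 'A91S'] -> total ['A91S', 'D871H', 'T472I']
  At Alpha: gained ['M722E', 'F721C', 'N865H'] -> total ['A91S', 'D871H', 'F721C', 'M722E', 'N865H', 'T472I']
  At Beta: gained ['K630W', 'K568F'] -> total ['A91S', 'D871H', 'F721C', 'K568F', 'K630W', 'M722E', 'N865H', 'T472I']
  At Zeta: gained ['R353V', 'P363F', 'L820H'] -> total ['A91S', 'D871H', 'F721C', 'K568F', 'K630W', 'L820H', 'M722E', 'N865H', 'P363F', 'R353V', 'T472I']
Mutations(Zeta) = ['A91S', 'D871H', 'F721C', 'K568F', 'K630W', 'L820H', 'M722E', 'N865H', 'P363F', 'R353V', 'T472I']
Accumulating mutations along path to Mu:
  At Iota: gained [] -> total []
  At Mu: gained ['T472I', 'D871H', 'A91S'] -> total ['A91S', 'D871H', 'T472I']
Mutations(Mu) = ['A91S', 'D871H', 'T472I']
Intersection: ['A91S', 'D871H', 'F721C', 'K568F', 'K630W', 'L820H', 'M722E', 'N865H', 'P363F', 'R353V', 'T472I'] ∩ ['A91S', 'D871H', 'T472I'] = ['A91S', 'D871H', 'T472I']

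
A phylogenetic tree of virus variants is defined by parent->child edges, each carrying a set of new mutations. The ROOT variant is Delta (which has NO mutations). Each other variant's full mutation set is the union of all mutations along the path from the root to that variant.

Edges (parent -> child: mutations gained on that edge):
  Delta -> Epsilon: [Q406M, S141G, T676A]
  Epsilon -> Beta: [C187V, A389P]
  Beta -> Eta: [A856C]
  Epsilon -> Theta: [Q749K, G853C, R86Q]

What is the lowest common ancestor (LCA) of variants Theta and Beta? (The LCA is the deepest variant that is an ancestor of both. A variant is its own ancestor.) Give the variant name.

Answer: Epsilon

Derivation:
Path from root to Theta: Delta -> Epsilon -> Theta
  ancestors of Theta: {Delta, Epsilon, Theta}
Path from root to Beta: Delta -> Epsilon -> Beta
  ancestors of Beta: {Delta, Epsilon, Beta}
Common ancestors: {Delta, Epsilon}
Walk up from Beta: Beta (not in ancestors of Theta), Epsilon (in ancestors of Theta), Delta (in ancestors of Theta)
Deepest common ancestor (LCA) = Epsilon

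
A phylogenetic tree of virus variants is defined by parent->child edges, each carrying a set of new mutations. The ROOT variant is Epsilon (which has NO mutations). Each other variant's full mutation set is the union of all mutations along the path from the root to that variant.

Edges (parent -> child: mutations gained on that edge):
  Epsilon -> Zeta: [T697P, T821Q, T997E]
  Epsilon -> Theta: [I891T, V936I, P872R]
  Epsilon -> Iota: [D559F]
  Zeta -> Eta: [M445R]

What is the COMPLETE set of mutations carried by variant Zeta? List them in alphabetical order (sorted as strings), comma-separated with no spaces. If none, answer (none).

At Epsilon: gained [] -> total []
At Zeta: gained ['T697P', 'T821Q', 'T997E'] -> total ['T697P', 'T821Q', 'T997E']

Answer: T697P,T821Q,T997E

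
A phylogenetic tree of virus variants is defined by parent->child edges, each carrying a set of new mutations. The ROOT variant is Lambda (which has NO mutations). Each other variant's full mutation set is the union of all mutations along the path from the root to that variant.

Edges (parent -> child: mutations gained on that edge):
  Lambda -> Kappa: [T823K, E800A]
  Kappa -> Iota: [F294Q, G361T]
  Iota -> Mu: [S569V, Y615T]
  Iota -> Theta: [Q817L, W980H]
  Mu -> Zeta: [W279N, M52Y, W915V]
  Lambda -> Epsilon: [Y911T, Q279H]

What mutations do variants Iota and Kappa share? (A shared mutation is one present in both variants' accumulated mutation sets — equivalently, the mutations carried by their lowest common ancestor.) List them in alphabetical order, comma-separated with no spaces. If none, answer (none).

Answer: E800A,T823K

Derivation:
Accumulating mutations along path to Iota:
  At Lambda: gained [] -> total []
  At Kappa: gained ['T823K', 'E800A'] -> total ['E800A', 'T823K']
  At Iota: gained ['F294Q', 'G361T'] -> total ['E800A', 'F294Q', 'G361T', 'T823K']
Mutations(Iota) = ['E800A', 'F294Q', 'G361T', 'T823K']
Accumulating mutations along path to Kappa:
  At Lambda: gained [] -> total []
  At Kappa: gained ['T823K', 'E800A'] -> total ['E800A', 'T823K']
Mutations(Kappa) = ['E800A', 'T823K']
Intersection: ['E800A', 'F294Q', 'G361T', 'T823K'] ∩ ['E800A', 'T823K'] = ['E800A', 'T823K']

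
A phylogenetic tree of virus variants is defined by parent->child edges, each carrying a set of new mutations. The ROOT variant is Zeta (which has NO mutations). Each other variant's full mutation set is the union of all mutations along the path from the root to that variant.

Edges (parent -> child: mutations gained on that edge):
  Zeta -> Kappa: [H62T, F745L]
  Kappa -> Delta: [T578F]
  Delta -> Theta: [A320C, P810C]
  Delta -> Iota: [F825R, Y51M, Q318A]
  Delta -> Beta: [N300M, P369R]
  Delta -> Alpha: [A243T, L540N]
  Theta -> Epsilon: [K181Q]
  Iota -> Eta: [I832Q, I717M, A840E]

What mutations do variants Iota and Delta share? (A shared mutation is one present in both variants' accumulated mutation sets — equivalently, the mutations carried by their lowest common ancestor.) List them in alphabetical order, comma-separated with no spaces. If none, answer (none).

Answer: F745L,H62T,T578F

Derivation:
Accumulating mutations along path to Iota:
  At Zeta: gained [] -> total []
  At Kappa: gained ['H62T', 'F745L'] -> total ['F745L', 'H62T']
  At Delta: gained ['T578F'] -> total ['F745L', 'H62T', 'T578F']
  At Iota: gained ['F825R', 'Y51M', 'Q318A'] -> total ['F745L', 'F825R', 'H62T', 'Q318A', 'T578F', 'Y51M']
Mutations(Iota) = ['F745L', 'F825R', 'H62T', 'Q318A', 'T578F', 'Y51M']
Accumulating mutations along path to Delta:
  At Zeta: gained [] -> total []
  At Kappa: gained ['H62T', 'F745L'] -> total ['F745L', 'H62T']
  At Delta: gained ['T578F'] -> total ['F745L', 'H62T', 'T578F']
Mutations(Delta) = ['F745L', 'H62T', 'T578F']
Intersection: ['F745L', 'F825R', 'H62T', 'Q318A', 'T578F', 'Y51M'] ∩ ['F745L', 'H62T', 'T578F'] = ['F745L', 'H62T', 'T578F']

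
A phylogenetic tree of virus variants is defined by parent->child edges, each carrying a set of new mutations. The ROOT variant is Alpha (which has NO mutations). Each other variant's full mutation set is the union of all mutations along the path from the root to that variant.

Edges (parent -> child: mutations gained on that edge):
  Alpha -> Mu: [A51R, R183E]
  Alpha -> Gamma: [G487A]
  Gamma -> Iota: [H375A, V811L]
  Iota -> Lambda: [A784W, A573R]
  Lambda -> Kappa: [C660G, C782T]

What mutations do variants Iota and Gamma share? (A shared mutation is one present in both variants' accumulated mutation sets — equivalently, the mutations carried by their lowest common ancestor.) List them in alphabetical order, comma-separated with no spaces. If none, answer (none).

Answer: G487A

Derivation:
Accumulating mutations along path to Iota:
  At Alpha: gained [] -> total []
  At Gamma: gained ['G487A'] -> total ['G487A']
  At Iota: gained ['H375A', 'V811L'] -> total ['G487A', 'H375A', 'V811L']
Mutations(Iota) = ['G487A', 'H375A', 'V811L']
Accumulating mutations along path to Gamma:
  At Alpha: gained [] -> total []
  At Gamma: gained ['G487A'] -> total ['G487A']
Mutations(Gamma) = ['G487A']
Intersection: ['G487A', 'H375A', 'V811L'] ∩ ['G487A'] = ['G487A']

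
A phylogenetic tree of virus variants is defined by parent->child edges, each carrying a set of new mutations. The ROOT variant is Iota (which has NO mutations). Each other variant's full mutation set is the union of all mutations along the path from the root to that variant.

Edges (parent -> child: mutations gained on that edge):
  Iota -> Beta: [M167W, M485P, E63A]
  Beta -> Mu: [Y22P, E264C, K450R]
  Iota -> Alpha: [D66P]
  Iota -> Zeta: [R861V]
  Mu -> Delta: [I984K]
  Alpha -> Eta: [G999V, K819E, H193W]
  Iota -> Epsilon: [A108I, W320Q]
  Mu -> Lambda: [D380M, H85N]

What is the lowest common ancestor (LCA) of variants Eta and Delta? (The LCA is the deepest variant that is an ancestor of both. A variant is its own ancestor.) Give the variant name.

Path from root to Eta: Iota -> Alpha -> Eta
  ancestors of Eta: {Iota, Alpha, Eta}
Path from root to Delta: Iota -> Beta -> Mu -> Delta
  ancestors of Delta: {Iota, Beta, Mu, Delta}
Common ancestors: {Iota}
Walk up from Delta: Delta (not in ancestors of Eta), Mu (not in ancestors of Eta), Beta (not in ancestors of Eta), Iota (in ancestors of Eta)
Deepest common ancestor (LCA) = Iota

Answer: Iota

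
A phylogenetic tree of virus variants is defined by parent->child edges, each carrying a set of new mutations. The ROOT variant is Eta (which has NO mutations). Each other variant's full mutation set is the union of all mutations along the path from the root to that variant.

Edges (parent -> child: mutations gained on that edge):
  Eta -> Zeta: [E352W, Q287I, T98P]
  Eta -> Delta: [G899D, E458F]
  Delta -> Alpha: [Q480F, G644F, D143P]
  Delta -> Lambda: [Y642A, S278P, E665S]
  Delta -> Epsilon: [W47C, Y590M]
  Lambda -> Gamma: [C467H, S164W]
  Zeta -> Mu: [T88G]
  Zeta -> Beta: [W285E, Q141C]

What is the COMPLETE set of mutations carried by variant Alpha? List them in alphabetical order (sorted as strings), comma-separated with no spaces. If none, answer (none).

Answer: D143P,E458F,G644F,G899D,Q480F

Derivation:
At Eta: gained [] -> total []
At Delta: gained ['G899D', 'E458F'] -> total ['E458F', 'G899D']
At Alpha: gained ['Q480F', 'G644F', 'D143P'] -> total ['D143P', 'E458F', 'G644F', 'G899D', 'Q480F']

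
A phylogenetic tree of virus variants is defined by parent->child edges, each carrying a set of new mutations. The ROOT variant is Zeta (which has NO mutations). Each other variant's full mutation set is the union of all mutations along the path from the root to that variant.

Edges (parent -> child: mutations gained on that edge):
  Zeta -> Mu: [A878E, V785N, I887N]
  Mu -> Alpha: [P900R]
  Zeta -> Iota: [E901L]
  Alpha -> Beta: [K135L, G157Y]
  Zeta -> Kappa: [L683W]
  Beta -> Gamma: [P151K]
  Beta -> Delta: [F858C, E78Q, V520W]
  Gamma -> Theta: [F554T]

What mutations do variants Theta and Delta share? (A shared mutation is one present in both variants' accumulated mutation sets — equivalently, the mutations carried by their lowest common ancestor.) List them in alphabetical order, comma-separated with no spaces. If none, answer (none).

Answer: A878E,G157Y,I887N,K135L,P900R,V785N

Derivation:
Accumulating mutations along path to Theta:
  At Zeta: gained [] -> total []
  At Mu: gained ['A878E', 'V785N', 'I887N'] -> total ['A878E', 'I887N', 'V785N']
  At Alpha: gained ['P900R'] -> total ['A878E', 'I887N', 'P900R', 'V785N']
  At Beta: gained ['K135L', 'G157Y'] -> total ['A878E', 'G157Y', 'I887N', 'K135L', 'P900R', 'V785N']
  At Gamma: gained ['P151K'] -> total ['A878E', 'G157Y', 'I887N', 'K135L', 'P151K', 'P900R', 'V785N']
  At Theta: gained ['F554T'] -> total ['A878E', 'F554T', 'G157Y', 'I887N', 'K135L', 'P151K', 'P900R', 'V785N']
Mutations(Theta) = ['A878E', 'F554T', 'G157Y', 'I887N', 'K135L', 'P151K', 'P900R', 'V785N']
Accumulating mutations along path to Delta:
  At Zeta: gained [] -> total []
  At Mu: gained ['A878E', 'V785N', 'I887N'] -> total ['A878E', 'I887N', 'V785N']
  At Alpha: gained ['P900R'] -> total ['A878E', 'I887N', 'P900R', 'V785N']
  At Beta: gained ['K135L', 'G157Y'] -> total ['A878E', 'G157Y', 'I887N', 'K135L', 'P900R', 'V785N']
  At Delta: gained ['F858C', 'E78Q', 'V520W'] -> total ['A878E', 'E78Q', 'F858C', 'G157Y', 'I887N', 'K135L', 'P900R', 'V520W', 'V785N']
Mutations(Delta) = ['A878E', 'E78Q', 'F858C', 'G157Y', 'I887N', 'K135L', 'P900R', 'V520W', 'V785N']
Intersection: ['A878E', 'F554T', 'G157Y', 'I887N', 'K135L', 'P151K', 'P900R', 'V785N'] ∩ ['A878E', 'E78Q', 'F858C', 'G157Y', 'I887N', 'K135L', 'P900R', 'V520W', 'V785N'] = ['A878E', 'G157Y', 'I887N', 'K135L', 'P900R', 'V785N']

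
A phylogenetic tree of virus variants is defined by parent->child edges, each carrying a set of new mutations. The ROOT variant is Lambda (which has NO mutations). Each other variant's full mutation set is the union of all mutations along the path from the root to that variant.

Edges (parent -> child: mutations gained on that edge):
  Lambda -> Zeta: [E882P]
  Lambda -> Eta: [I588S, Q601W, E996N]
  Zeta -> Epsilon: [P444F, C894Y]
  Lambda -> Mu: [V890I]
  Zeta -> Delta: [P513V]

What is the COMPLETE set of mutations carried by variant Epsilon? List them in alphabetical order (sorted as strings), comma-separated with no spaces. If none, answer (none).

At Lambda: gained [] -> total []
At Zeta: gained ['E882P'] -> total ['E882P']
At Epsilon: gained ['P444F', 'C894Y'] -> total ['C894Y', 'E882P', 'P444F']

Answer: C894Y,E882P,P444F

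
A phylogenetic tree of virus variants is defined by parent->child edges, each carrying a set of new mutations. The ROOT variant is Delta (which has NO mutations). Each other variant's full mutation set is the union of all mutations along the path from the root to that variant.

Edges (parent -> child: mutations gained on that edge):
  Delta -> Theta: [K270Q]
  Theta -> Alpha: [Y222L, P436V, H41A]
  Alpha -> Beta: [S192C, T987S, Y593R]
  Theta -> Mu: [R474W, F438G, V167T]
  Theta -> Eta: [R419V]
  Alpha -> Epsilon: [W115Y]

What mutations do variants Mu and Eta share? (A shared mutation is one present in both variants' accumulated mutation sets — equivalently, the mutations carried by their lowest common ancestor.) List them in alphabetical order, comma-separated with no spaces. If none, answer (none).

Accumulating mutations along path to Mu:
  At Delta: gained [] -> total []
  At Theta: gained ['K270Q'] -> total ['K270Q']
  At Mu: gained ['R474W', 'F438G', 'V167T'] -> total ['F438G', 'K270Q', 'R474W', 'V167T']
Mutations(Mu) = ['F438G', 'K270Q', 'R474W', 'V167T']
Accumulating mutations along path to Eta:
  At Delta: gained [] -> total []
  At Theta: gained ['K270Q'] -> total ['K270Q']
  At Eta: gained ['R419V'] -> total ['K270Q', 'R419V']
Mutations(Eta) = ['K270Q', 'R419V']
Intersection: ['F438G', 'K270Q', 'R474W', 'V167T'] ∩ ['K270Q', 'R419V'] = ['K270Q']

Answer: K270Q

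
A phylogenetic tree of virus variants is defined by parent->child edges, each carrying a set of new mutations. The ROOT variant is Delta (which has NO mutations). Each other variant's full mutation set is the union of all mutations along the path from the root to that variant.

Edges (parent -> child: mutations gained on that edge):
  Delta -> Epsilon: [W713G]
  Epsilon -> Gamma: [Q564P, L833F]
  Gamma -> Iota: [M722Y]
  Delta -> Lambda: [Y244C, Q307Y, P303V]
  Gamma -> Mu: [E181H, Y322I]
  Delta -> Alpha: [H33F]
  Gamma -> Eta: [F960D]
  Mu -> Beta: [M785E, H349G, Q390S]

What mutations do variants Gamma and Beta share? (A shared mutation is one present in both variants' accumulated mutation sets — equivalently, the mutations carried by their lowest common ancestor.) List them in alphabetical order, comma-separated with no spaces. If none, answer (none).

Answer: L833F,Q564P,W713G

Derivation:
Accumulating mutations along path to Gamma:
  At Delta: gained [] -> total []
  At Epsilon: gained ['W713G'] -> total ['W713G']
  At Gamma: gained ['Q564P', 'L833F'] -> total ['L833F', 'Q564P', 'W713G']
Mutations(Gamma) = ['L833F', 'Q564P', 'W713G']
Accumulating mutations along path to Beta:
  At Delta: gained [] -> total []
  At Epsilon: gained ['W713G'] -> total ['W713G']
  At Gamma: gained ['Q564P', 'L833F'] -> total ['L833F', 'Q564P', 'W713G']
  At Mu: gained ['E181H', 'Y322I'] -> total ['E181H', 'L833F', 'Q564P', 'W713G', 'Y322I']
  At Beta: gained ['M785E', 'H349G', 'Q390S'] -> total ['E181H', 'H349G', 'L833F', 'M785E', 'Q390S', 'Q564P', 'W713G', 'Y322I']
Mutations(Beta) = ['E181H', 'H349G', 'L833F', 'M785E', 'Q390S', 'Q564P', 'W713G', 'Y322I']
Intersection: ['L833F', 'Q564P', 'W713G'] ∩ ['E181H', 'H349G', 'L833F', 'M785E', 'Q390S', 'Q564P', 'W713G', 'Y322I'] = ['L833F', 'Q564P', 'W713G']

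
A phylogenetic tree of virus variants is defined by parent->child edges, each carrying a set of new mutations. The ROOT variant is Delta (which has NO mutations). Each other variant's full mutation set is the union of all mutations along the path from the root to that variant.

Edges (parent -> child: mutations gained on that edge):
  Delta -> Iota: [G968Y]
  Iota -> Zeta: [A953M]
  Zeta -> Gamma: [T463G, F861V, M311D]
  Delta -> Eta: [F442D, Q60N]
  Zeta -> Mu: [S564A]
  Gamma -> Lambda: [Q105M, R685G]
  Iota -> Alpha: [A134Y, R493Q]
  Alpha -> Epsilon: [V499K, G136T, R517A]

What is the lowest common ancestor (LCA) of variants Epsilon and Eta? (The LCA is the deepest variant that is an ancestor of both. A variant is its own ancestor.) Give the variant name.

Path from root to Epsilon: Delta -> Iota -> Alpha -> Epsilon
  ancestors of Epsilon: {Delta, Iota, Alpha, Epsilon}
Path from root to Eta: Delta -> Eta
  ancestors of Eta: {Delta, Eta}
Common ancestors: {Delta}
Walk up from Eta: Eta (not in ancestors of Epsilon), Delta (in ancestors of Epsilon)
Deepest common ancestor (LCA) = Delta

Answer: Delta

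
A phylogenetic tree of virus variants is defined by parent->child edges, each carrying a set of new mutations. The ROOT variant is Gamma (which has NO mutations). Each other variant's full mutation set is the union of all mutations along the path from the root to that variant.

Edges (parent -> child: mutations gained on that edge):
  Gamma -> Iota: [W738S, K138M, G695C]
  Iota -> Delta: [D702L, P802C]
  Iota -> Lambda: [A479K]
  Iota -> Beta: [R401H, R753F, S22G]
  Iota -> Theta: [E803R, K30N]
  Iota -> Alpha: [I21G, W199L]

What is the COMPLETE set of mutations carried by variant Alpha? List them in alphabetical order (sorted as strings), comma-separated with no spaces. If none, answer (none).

Answer: G695C,I21G,K138M,W199L,W738S

Derivation:
At Gamma: gained [] -> total []
At Iota: gained ['W738S', 'K138M', 'G695C'] -> total ['G695C', 'K138M', 'W738S']
At Alpha: gained ['I21G', 'W199L'] -> total ['G695C', 'I21G', 'K138M', 'W199L', 'W738S']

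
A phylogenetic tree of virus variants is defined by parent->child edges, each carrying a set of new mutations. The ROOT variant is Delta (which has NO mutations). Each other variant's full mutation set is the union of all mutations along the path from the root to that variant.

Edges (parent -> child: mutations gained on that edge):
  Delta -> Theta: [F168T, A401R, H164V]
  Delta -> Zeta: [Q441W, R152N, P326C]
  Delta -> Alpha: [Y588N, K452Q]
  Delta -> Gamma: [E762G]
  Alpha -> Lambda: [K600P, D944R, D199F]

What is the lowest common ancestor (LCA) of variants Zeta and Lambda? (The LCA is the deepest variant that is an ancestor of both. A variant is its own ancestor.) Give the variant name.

Answer: Delta

Derivation:
Path from root to Zeta: Delta -> Zeta
  ancestors of Zeta: {Delta, Zeta}
Path from root to Lambda: Delta -> Alpha -> Lambda
  ancestors of Lambda: {Delta, Alpha, Lambda}
Common ancestors: {Delta}
Walk up from Lambda: Lambda (not in ancestors of Zeta), Alpha (not in ancestors of Zeta), Delta (in ancestors of Zeta)
Deepest common ancestor (LCA) = Delta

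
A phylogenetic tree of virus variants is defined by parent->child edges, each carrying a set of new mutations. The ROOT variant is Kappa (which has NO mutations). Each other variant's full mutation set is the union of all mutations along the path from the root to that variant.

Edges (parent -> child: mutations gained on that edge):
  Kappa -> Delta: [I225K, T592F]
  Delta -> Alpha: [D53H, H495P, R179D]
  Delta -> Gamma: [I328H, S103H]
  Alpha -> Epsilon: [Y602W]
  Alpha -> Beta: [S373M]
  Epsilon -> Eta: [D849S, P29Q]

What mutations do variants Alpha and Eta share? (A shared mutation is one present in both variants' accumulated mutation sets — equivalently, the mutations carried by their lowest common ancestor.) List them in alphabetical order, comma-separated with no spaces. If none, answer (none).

Accumulating mutations along path to Alpha:
  At Kappa: gained [] -> total []
  At Delta: gained ['I225K', 'T592F'] -> total ['I225K', 'T592F']
  At Alpha: gained ['D53H', 'H495P', 'R179D'] -> total ['D53H', 'H495P', 'I225K', 'R179D', 'T592F']
Mutations(Alpha) = ['D53H', 'H495P', 'I225K', 'R179D', 'T592F']
Accumulating mutations along path to Eta:
  At Kappa: gained [] -> total []
  At Delta: gained ['I225K', 'T592F'] -> total ['I225K', 'T592F']
  At Alpha: gained ['D53H', 'H495P', 'R179D'] -> total ['D53H', 'H495P', 'I225K', 'R179D', 'T592F']
  At Epsilon: gained ['Y602W'] -> total ['D53H', 'H495P', 'I225K', 'R179D', 'T592F', 'Y602W']
  At Eta: gained ['D849S', 'P29Q'] -> total ['D53H', 'D849S', 'H495P', 'I225K', 'P29Q', 'R179D', 'T592F', 'Y602W']
Mutations(Eta) = ['D53H', 'D849S', 'H495P', 'I225K', 'P29Q', 'R179D', 'T592F', 'Y602W']
Intersection: ['D53H', 'H495P', 'I225K', 'R179D', 'T592F'] ∩ ['D53H', 'D849S', 'H495P', 'I225K', 'P29Q', 'R179D', 'T592F', 'Y602W'] = ['D53H', 'H495P', 'I225K', 'R179D', 'T592F']

Answer: D53H,H495P,I225K,R179D,T592F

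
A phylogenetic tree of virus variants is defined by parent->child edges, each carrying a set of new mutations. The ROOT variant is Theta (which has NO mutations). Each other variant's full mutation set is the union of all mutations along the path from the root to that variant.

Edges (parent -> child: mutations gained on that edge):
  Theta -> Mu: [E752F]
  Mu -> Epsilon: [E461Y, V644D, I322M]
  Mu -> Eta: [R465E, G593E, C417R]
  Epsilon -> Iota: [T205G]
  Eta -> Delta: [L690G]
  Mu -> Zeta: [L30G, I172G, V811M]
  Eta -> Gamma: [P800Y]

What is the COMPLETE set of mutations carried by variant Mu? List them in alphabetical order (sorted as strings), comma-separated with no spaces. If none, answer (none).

At Theta: gained [] -> total []
At Mu: gained ['E752F'] -> total ['E752F']

Answer: E752F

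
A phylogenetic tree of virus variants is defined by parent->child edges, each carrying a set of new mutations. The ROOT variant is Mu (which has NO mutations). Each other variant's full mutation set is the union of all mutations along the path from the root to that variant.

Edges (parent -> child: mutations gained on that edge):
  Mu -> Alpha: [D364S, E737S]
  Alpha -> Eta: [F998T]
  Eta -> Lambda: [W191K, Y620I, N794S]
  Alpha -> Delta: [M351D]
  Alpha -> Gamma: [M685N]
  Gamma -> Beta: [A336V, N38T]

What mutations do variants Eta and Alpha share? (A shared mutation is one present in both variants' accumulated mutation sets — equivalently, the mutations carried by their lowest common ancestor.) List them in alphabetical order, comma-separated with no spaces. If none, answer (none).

Accumulating mutations along path to Eta:
  At Mu: gained [] -> total []
  At Alpha: gained ['D364S', 'E737S'] -> total ['D364S', 'E737S']
  At Eta: gained ['F998T'] -> total ['D364S', 'E737S', 'F998T']
Mutations(Eta) = ['D364S', 'E737S', 'F998T']
Accumulating mutations along path to Alpha:
  At Mu: gained [] -> total []
  At Alpha: gained ['D364S', 'E737S'] -> total ['D364S', 'E737S']
Mutations(Alpha) = ['D364S', 'E737S']
Intersection: ['D364S', 'E737S', 'F998T'] ∩ ['D364S', 'E737S'] = ['D364S', 'E737S']

Answer: D364S,E737S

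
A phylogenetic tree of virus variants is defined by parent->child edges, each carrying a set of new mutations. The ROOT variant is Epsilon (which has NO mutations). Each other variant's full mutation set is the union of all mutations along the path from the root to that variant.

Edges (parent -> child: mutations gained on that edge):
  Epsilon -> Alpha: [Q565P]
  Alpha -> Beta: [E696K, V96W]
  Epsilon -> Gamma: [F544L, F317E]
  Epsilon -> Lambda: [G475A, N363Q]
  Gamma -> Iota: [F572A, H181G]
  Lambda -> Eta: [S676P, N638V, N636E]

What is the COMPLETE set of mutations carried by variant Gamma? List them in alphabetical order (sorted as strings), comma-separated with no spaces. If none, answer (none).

Answer: F317E,F544L

Derivation:
At Epsilon: gained [] -> total []
At Gamma: gained ['F544L', 'F317E'] -> total ['F317E', 'F544L']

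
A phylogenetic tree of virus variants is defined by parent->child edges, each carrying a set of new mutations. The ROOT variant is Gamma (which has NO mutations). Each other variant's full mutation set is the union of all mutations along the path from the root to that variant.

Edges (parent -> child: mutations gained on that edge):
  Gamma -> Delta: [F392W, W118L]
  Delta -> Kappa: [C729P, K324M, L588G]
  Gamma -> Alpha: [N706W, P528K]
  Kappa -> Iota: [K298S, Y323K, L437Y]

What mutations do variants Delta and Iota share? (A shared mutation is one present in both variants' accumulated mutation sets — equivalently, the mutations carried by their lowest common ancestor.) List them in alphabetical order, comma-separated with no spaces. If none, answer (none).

Answer: F392W,W118L

Derivation:
Accumulating mutations along path to Delta:
  At Gamma: gained [] -> total []
  At Delta: gained ['F392W', 'W118L'] -> total ['F392W', 'W118L']
Mutations(Delta) = ['F392W', 'W118L']
Accumulating mutations along path to Iota:
  At Gamma: gained [] -> total []
  At Delta: gained ['F392W', 'W118L'] -> total ['F392W', 'W118L']
  At Kappa: gained ['C729P', 'K324M', 'L588G'] -> total ['C729P', 'F392W', 'K324M', 'L588G', 'W118L']
  At Iota: gained ['K298S', 'Y323K', 'L437Y'] -> total ['C729P', 'F392W', 'K298S', 'K324M', 'L437Y', 'L588G', 'W118L', 'Y323K']
Mutations(Iota) = ['C729P', 'F392W', 'K298S', 'K324M', 'L437Y', 'L588G', 'W118L', 'Y323K']
Intersection: ['F392W', 'W118L'] ∩ ['C729P', 'F392W', 'K298S', 'K324M', 'L437Y', 'L588G', 'W118L', 'Y323K'] = ['F392W', 'W118L']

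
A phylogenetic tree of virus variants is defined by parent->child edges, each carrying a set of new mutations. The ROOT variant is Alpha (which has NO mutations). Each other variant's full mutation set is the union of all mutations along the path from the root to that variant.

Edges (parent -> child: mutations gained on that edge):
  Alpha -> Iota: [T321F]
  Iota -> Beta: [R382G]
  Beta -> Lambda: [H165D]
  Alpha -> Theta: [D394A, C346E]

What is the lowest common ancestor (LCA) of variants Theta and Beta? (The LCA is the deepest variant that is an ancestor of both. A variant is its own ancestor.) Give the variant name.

Answer: Alpha

Derivation:
Path from root to Theta: Alpha -> Theta
  ancestors of Theta: {Alpha, Theta}
Path from root to Beta: Alpha -> Iota -> Beta
  ancestors of Beta: {Alpha, Iota, Beta}
Common ancestors: {Alpha}
Walk up from Beta: Beta (not in ancestors of Theta), Iota (not in ancestors of Theta), Alpha (in ancestors of Theta)
Deepest common ancestor (LCA) = Alpha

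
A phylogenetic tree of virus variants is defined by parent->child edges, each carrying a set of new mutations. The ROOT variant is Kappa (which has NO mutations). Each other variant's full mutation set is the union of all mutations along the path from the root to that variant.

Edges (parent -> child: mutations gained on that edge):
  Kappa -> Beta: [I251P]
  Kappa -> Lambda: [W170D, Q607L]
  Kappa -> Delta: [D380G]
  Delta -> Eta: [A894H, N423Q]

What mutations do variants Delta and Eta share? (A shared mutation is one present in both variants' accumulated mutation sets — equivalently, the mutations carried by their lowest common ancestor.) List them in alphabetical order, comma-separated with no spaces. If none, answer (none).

Answer: D380G

Derivation:
Accumulating mutations along path to Delta:
  At Kappa: gained [] -> total []
  At Delta: gained ['D380G'] -> total ['D380G']
Mutations(Delta) = ['D380G']
Accumulating mutations along path to Eta:
  At Kappa: gained [] -> total []
  At Delta: gained ['D380G'] -> total ['D380G']
  At Eta: gained ['A894H', 'N423Q'] -> total ['A894H', 'D380G', 'N423Q']
Mutations(Eta) = ['A894H', 'D380G', 'N423Q']
Intersection: ['D380G'] ∩ ['A894H', 'D380G', 'N423Q'] = ['D380G']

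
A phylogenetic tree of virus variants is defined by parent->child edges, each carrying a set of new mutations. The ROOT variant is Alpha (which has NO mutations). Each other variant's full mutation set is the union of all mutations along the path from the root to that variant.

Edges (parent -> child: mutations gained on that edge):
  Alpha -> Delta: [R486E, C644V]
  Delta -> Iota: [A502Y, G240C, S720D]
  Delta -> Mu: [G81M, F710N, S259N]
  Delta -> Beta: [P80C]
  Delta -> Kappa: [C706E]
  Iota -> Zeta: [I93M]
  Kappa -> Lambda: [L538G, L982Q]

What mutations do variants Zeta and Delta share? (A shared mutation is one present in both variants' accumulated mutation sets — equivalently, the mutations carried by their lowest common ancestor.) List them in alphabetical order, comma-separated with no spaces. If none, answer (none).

Accumulating mutations along path to Zeta:
  At Alpha: gained [] -> total []
  At Delta: gained ['R486E', 'C644V'] -> total ['C644V', 'R486E']
  At Iota: gained ['A502Y', 'G240C', 'S720D'] -> total ['A502Y', 'C644V', 'G240C', 'R486E', 'S720D']
  At Zeta: gained ['I93M'] -> total ['A502Y', 'C644V', 'G240C', 'I93M', 'R486E', 'S720D']
Mutations(Zeta) = ['A502Y', 'C644V', 'G240C', 'I93M', 'R486E', 'S720D']
Accumulating mutations along path to Delta:
  At Alpha: gained [] -> total []
  At Delta: gained ['R486E', 'C644V'] -> total ['C644V', 'R486E']
Mutations(Delta) = ['C644V', 'R486E']
Intersection: ['A502Y', 'C644V', 'G240C', 'I93M', 'R486E', 'S720D'] ∩ ['C644V', 'R486E'] = ['C644V', 'R486E']

Answer: C644V,R486E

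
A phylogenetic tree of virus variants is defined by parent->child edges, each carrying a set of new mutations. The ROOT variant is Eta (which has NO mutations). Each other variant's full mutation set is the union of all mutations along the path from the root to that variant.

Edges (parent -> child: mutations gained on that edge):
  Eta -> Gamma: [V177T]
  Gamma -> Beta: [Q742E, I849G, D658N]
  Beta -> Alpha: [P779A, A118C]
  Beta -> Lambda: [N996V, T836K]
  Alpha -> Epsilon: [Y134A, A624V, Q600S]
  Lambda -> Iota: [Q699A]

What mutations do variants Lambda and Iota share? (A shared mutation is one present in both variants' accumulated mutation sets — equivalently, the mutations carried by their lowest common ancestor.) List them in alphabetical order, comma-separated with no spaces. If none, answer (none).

Accumulating mutations along path to Lambda:
  At Eta: gained [] -> total []
  At Gamma: gained ['V177T'] -> total ['V177T']
  At Beta: gained ['Q742E', 'I849G', 'D658N'] -> total ['D658N', 'I849G', 'Q742E', 'V177T']
  At Lambda: gained ['N996V', 'T836K'] -> total ['D658N', 'I849G', 'N996V', 'Q742E', 'T836K', 'V177T']
Mutations(Lambda) = ['D658N', 'I849G', 'N996V', 'Q742E', 'T836K', 'V177T']
Accumulating mutations along path to Iota:
  At Eta: gained [] -> total []
  At Gamma: gained ['V177T'] -> total ['V177T']
  At Beta: gained ['Q742E', 'I849G', 'D658N'] -> total ['D658N', 'I849G', 'Q742E', 'V177T']
  At Lambda: gained ['N996V', 'T836K'] -> total ['D658N', 'I849G', 'N996V', 'Q742E', 'T836K', 'V177T']
  At Iota: gained ['Q699A'] -> total ['D658N', 'I849G', 'N996V', 'Q699A', 'Q742E', 'T836K', 'V177T']
Mutations(Iota) = ['D658N', 'I849G', 'N996V', 'Q699A', 'Q742E', 'T836K', 'V177T']
Intersection: ['D658N', 'I849G', 'N996V', 'Q742E', 'T836K', 'V177T'] ∩ ['D658N', 'I849G', 'N996V', 'Q699A', 'Q742E', 'T836K', 'V177T'] = ['D658N', 'I849G', 'N996V', 'Q742E', 'T836K', 'V177T']

Answer: D658N,I849G,N996V,Q742E,T836K,V177T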